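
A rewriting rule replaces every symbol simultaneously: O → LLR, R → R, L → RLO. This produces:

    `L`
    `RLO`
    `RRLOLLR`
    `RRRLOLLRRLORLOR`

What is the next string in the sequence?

RRRRLOLLRRLORLORRRLOLLRRRLOLLRR

Replace each of the 15 characters of RRRLOLLRRLORLOR in place — R R R RLO LLR RLO RLO R R RLO LLR R RLO LLR R — and concatenate.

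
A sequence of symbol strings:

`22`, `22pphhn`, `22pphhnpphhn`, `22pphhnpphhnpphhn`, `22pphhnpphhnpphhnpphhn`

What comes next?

Each term is the previous one with pphhn appended.
One more step from 22pphhnpphhnpphhnpphhn gives the answer.

22pphhnpphhnpphhnpphhnpphhn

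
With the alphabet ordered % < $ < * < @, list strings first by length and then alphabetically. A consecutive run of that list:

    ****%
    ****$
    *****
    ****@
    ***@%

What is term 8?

***@@

Stepping forward 3 times from ***@%: ***@% → ***@$ → ***@*, then the target.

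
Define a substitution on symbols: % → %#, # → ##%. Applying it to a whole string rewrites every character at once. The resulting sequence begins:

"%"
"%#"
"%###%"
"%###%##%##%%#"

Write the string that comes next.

Rewriting the 13 symbols of %###%##%##%%# one by one yields %# ##% ##% ##% %# ##% ##% %# ##% ##% %# %# ##%; concatenated:

%###%##%##%%###%##%%###%##%%#%###%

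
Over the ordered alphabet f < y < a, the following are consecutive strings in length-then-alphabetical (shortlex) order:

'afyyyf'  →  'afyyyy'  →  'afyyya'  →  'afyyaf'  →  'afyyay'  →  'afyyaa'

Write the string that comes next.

afyaff

Find the rightmost character of afyyaa below a, bump it to the next letter, and reset everything to its right to f.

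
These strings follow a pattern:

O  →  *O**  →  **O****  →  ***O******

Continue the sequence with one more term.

Every step adds * to the front and ** to the end of the previous string.
One more step from ***O****** gives the answer.

****O********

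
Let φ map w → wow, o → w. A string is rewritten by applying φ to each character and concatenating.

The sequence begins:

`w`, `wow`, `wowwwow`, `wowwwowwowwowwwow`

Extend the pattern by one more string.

φ(wowwwowwowwowwwow) expands symbol-by-symbol to wow w wow wow wow w wow wow w wow wow w wow wow wow w wow; joining the 17 pieces gives the next term.

wowwwowwowwowwwowwowwwowwowwwowwowwowwwow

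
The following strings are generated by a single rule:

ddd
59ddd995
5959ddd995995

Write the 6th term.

Every step adds 59 to the front and 995 to the end of the previous string.
From 5959ddd995995, 3 further steps: 5959ddd995995 → 595959ddd995995995 → 59595959ddd995995995995 → (answer).

5959595959ddd995995995995995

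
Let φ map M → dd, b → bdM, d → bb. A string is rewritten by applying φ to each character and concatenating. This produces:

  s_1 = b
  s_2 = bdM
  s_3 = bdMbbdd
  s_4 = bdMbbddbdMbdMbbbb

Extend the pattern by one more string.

φ(bdMbbddbdMbdMbbbb) expands symbol-by-symbol to bdM bb dd bdM bdM bb bb bdM bb dd bdM bb dd bdM bdM bdM bdM; joining the 17 pieces gives the next term.

bdMbbddbdMbdMbbbbbdMbbddbdMbbddbdMbdMbdMbdM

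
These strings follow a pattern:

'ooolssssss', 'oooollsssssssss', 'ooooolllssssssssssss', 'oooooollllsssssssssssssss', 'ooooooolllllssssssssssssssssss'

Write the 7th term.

ooooooooolllllllssssssssssssssssssssssss

The n-th term is n+1 o's then n-1 l's then 3n s's, where the shown terms are n = 2, 3, 4, 5, 6.
At n = 8 the blocks have lengths 9, 7, 24.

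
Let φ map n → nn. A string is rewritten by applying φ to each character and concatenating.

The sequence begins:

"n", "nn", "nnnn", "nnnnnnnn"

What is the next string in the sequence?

Apply φ to nnnnnnnn symbol by symbol: n→nn, n→nn, n→nn, n→nn, n→nn, n→nn, n→nn, n→nn; joined: nn nn nn nn nn nn nn nn.

nnnnnnnnnnnnnnnn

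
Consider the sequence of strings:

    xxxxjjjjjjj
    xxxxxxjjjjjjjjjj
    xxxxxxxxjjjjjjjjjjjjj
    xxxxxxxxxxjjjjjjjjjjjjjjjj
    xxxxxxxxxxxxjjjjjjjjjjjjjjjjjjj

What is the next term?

xxxxxxxxxxxxxxjjjjjjjjjjjjjjjjjjjjjj

Term n consists of 2n x's, followed by 3n+1 j's, where the shown terms are n = 2, 3, 4, 5, 6.
Setting n = 7 gives 14, 22 characters in each block.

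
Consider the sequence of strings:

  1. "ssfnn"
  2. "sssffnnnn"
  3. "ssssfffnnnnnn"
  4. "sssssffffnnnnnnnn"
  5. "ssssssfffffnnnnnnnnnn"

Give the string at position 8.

sssssssssffffffffnnnnnnnnnnnnnnnn

Each string has the form s^{n} f^{n-1} n^{2n-2}, where the shown terms are n = 2, 3, 4, 5, 6.
At n = 9 the blocks have lengths 9, 8, 16.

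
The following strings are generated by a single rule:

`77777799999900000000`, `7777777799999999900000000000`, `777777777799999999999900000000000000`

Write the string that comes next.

77777777777799999999999999900000000000000000

Each string has the form 7^{2n+2} 9^{3n} 0^{3n+2}, where the shown terms are n = 2, 3, 4.
At n = 5 the blocks have lengths 12, 15, 17.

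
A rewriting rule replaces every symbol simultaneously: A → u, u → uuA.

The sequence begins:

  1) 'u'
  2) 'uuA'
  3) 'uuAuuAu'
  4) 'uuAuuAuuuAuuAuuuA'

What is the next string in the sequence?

Rewriting the 17 symbols of uuAuuAuuuAuuAuuuA one by one yields uuA uuA u uuA uuA u uuA uuA uuA u uuA uuA u uuA uuA uuA u; concatenated:

uuAuuAuuuAuuAuuuAuuAuuAuuuAuuAuuuAuuAuuAu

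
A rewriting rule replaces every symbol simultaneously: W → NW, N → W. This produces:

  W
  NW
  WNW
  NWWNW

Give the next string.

WNWNWWNW

Expanding NWWNW: N→W, W→NW, W→NW, N→W, W→NW. Concatenated: W NW NW W NW.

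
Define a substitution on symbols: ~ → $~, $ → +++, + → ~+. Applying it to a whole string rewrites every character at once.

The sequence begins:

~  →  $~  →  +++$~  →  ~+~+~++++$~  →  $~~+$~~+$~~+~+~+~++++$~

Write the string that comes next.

Rewriting the 23 symbols of $~~+$~~+$~~+~+~+~++++$~ one by one yields +++ $~ $~ ~+ +++ $~ $~ ~+ +++ $~ $~ ~+ $~ ~+ $~ ~+ $~ ~+ ~+ ~+ ~+ +++ $~; concatenated:

+++$~$~~++++$~$~~++++$~$~~+$~~+$~~+$~~+~+~+~++++$~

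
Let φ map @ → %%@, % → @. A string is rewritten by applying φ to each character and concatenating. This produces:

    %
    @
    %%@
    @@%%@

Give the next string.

%%@%%@@@%%@

Rewriting each symbol of @@%%@: @→%%@, @→%%@, %→@, %→@, @→%%@, which concatenates to %%@ %%@ @ @ %%@.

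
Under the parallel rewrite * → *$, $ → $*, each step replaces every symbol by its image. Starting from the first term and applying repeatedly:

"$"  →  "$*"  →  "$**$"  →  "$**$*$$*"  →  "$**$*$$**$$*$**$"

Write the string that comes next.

Replace each of the 16 characters of $**$*$$**$$*$**$ in place — $* *$ *$ $* *$ $* $* *$ *$ $* $* *$ $* *$ *$ $* — and concatenate.

$**$*$$**$$*$**$*$$*$**$$**$*$$*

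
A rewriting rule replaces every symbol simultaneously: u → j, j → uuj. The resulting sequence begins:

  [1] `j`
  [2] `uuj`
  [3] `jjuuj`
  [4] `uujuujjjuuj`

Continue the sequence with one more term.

Expanding uujuujjjuuj: u→j, u→j, j→uuj, u→j, u→j, j→uuj, j→uuj, j→uuj, u→j, u→j, j→uuj. Concatenated: j j uuj j j uuj uuj uuj j j uuj.

jjuujjjuujuujuujjjuuj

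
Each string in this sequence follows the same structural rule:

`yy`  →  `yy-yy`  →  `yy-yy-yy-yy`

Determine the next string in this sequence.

yy-yy-yy-yy-yy-yy-yy-yy

s(k+1) = s(k)·-·s(k) — each term doubles the last with '-' between the halves.
So the next term is two copies of yy-yy-yy-yy with '-' between the halves.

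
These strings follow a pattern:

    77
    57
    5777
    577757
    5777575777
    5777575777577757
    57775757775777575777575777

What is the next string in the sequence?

This is a Fibonacci-style word recurrence s(k) = s(k−1)·s(k−2): e.g. 57·77 = 5777.
Continuing: 57775757775777575777575777 · 5777575777577757 gives term 8.

577757577757775757775757775777575777577757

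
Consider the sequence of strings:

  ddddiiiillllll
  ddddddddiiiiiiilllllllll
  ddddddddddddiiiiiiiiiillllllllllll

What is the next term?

ddddddddddddddddiiiiiiiiiiiiilllllllllllllll

Each string has the form d^{4n} i^{3n+1} l^{3n+3} (n = 1, 2, …).
Setting n = 4 gives 16, 13, 15 characters in each block.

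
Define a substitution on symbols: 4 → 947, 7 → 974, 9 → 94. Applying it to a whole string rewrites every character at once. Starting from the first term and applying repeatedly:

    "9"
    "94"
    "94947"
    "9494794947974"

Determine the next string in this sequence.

9494794947974949479494797494974947

Applying the rule to each of the 13 symbols of 9494794947974 gives the pieces 94 947 94 947 974 94 947 94 947 974 94 974 947, which concatenate to the answer.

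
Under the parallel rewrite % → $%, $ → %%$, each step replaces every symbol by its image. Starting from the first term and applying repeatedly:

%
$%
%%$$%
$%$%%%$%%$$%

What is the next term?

%%$$%%%$$%$%$%%%$$%$%%%$%%$$%

Rewriting each symbol of $%$%%%$%%$$%: $→%%$, %→$%, $→%%$, %→$%, %→$%, %→$%, $→%%$, %→$%, %→$%, $→%%$, $→%%$, %→$%, which concatenates to %%$ $% %%$ $% $% $% %%$ $% $% %%$ %%$ $%.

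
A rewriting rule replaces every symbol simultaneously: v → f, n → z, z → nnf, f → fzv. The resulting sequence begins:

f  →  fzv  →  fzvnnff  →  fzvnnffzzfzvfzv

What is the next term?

Rewriting the 15 symbols of fzvnnffzzfzvfzv one by one yields fzv nnf f z z fzv fzv nnf nnf fzv nnf f fzv nnf f; concatenated:

fzvnnffzzfzvfzvnnfnnffzvnnfffzvnnff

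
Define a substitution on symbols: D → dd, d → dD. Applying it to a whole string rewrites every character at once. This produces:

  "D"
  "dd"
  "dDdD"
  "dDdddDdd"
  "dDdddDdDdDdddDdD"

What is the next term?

Replace each of the 16 characters of dDdddDdDdDdddDdD in place — dD dd dD dD dD dd dD dd dD dd dD dD dD dd dD dd — and concatenate.

dDdddDdDdDdddDdddDdddDdDdDdddDdd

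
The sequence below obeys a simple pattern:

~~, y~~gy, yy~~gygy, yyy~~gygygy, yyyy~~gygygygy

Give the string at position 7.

Each term wraps the previous one in y on the left and gy on the right.
From yyyy~~gygygygy, 2 further steps: yyyy~~gygygygy → yyyyy~~gygygygygy → (answer).

yyyyyy~~gygygygygygy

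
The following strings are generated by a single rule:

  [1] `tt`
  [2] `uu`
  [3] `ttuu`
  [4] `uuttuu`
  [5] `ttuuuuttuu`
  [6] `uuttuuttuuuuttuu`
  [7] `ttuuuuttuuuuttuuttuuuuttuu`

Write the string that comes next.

Each term (from the third on) is the two preceding terms concatenated in order: term 3 = tt·uu = ttuu.
So term 8 is uuttuuttuuuuttuu·ttuuuuttuuuuttuuttuuuuttuu.

uuttuuttuuuuttuuttuuuuttuuuuttuuttuuuuttuu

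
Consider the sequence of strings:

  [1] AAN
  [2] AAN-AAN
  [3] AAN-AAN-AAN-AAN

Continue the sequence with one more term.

Each string is two copies of the previous one joined by '-'.
Doubling AAN-AAN-AAN-AAN with '-' between the halves:

AAN-AAN-AAN-AAN-AAN-AAN-AAN-AAN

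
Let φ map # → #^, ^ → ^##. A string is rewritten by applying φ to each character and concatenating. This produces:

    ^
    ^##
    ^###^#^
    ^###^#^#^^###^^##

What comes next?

Rewriting the 17 symbols of ^###^#^#^^###^^## one by one yields ^## #^ #^ #^ ^## #^ ^## #^ ^## ^## #^ #^ #^ ^## ^## #^ #^; concatenated:

^###^#^#^^###^^###^^##^###^#^#^^##^###^#^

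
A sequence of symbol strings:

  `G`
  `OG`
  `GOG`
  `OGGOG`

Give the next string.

Each term (from the third on) is the two preceding terms concatenated in order: term 3 = G·OG = GOG.
Continuing: GOG · OGGOG gives term 5.

GOGOGGOG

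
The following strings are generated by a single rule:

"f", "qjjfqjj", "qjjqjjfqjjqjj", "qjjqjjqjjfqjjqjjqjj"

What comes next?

Each term wraps the previous one in qjj on the left and qjj on the right.
So the next term is qjj·qjjqjjqjjfqjjqjjqjj·qjj.

qjjqjjqjjqjjfqjjqjjqjjqjj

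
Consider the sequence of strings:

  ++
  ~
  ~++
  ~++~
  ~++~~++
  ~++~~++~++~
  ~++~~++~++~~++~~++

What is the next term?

~++~~++~++~~++~~++~++~~++~++~

This is a Fibonacci-style word recurrence s(k) = s(k−1)·s(k−2): e.g. ~·++ = ~++.
So term 8 is ~++~~++~++~~++~~++·~++~~++~++~.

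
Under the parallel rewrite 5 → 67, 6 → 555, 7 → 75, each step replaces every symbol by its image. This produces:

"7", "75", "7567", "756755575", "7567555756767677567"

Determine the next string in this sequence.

7567555756767677567555755557555575756755575

Applying the rule to each of the 19 symbols of 7567555756767677567 gives the pieces 75 67 555 75 67 67 67 75 67 555 75 555 75 555 75 75 67 555 75, which concatenate to the answer.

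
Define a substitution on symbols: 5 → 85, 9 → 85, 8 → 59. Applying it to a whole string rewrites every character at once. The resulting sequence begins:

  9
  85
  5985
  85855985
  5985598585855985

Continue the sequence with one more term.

Rewriting the 16 symbols of 5985598585855985 one by one yields 85 85 59 85 85 85 59 85 59 85 59 85 85 85 59 85; concatenated:

85855985858559855985598585855985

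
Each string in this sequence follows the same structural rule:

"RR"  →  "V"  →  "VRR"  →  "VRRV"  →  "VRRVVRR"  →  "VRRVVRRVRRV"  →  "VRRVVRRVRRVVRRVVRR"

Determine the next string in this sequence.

From term 3 onward, concatenate the last term with the second-to-last: V·RR = VRR, VRR·V = VRRV, …
So term 8 is VRRVVRRVRRVVRRVVRR·VRRVVRRVRRV.

VRRVVRRVRRVVRRVVRRVRRVVRRVRRV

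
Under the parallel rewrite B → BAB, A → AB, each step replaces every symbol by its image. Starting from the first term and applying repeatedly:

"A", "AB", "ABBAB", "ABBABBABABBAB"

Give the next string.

Rewriting the 13 symbols of ABBABBABABBAB one by one yields AB BAB BAB AB BAB BAB AB BAB AB BAB BAB AB BAB; concatenated:

ABBABBABABBABBABABBABABBABBABABBAB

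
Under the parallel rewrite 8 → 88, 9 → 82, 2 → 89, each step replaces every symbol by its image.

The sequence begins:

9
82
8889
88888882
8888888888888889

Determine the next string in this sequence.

Applying the rule to each of the 16 symbols of 8888888888888889 gives the pieces 88 88 88 88 88 88 88 88 88 88 88 88 88 88 88 82, which concatenate to the answer.

88888888888888888888888888888882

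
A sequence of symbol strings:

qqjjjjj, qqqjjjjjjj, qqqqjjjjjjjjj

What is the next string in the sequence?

qqqqqjjjjjjjjjjj

Term n consists of n q's, followed by 2n+1 j's, where the shown terms are n = 2, 3, 4.
For the next term, n = 5, so the run lengths are 5, 11.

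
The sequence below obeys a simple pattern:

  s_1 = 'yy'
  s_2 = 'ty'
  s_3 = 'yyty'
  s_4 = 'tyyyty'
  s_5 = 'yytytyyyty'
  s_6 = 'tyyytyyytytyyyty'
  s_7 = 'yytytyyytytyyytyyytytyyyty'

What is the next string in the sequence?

tyyytyyytytyyytyyytytyyytytyyytyyytytyyyty

This is a Fibonacci-style word recurrence s(k) = s(k−2)·s(k−1): e.g. yy·ty = yyty.
So term 8 is tyyytyyytytyyyty·yytytyyytytyyytyyytytyyyty.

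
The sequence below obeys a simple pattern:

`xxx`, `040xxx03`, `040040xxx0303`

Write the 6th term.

Every step adds 040 to the front and 03 to the end of the previous string.
From 040040xxx0303, 3 further steps: 040040xxx0303 → 040040040xxx030303 → 040040040040xxx03030303 → (answer).

040040040040040xxx0303030303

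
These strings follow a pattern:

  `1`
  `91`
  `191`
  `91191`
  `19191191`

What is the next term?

9119119191191

Each term (from the third on) is the two preceding terms concatenated in order: term 3 = 1·91 = 191.
So term 6 is 91191·19191191.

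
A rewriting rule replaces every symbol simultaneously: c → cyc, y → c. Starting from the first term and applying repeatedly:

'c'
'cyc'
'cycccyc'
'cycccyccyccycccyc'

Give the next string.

φ(cycccyccyccycccyc) expands symbol-by-symbol to cyc c cyc cyc cyc c cyc cyc c cyc cyc c cyc cyc cyc c cyc; joining the 17 pieces gives the next term.

cycccyccyccycccyccycccyccycccyccyccycccyc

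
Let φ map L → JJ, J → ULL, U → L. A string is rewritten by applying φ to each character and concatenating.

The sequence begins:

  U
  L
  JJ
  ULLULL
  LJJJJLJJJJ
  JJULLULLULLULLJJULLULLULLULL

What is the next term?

φ(JJULLULLULLULLJJULLULLULLULL) expands symbol-by-symbol to ULL ULL L JJ JJ L JJ JJ L JJ JJ L JJ JJ ULL ULL L JJ JJ L JJ JJ L JJ JJ L JJ JJ; joining the 28 pieces gives the next term.

ULLULLLJJJJLJJJJLJJJJLJJJJULLULLLJJJJLJJJJLJJJJLJJJJ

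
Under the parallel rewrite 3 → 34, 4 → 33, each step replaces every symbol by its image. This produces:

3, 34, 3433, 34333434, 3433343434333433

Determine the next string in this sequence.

34333434343334333433343434333434

Replace each of the 16 characters of 3433343434333433 in place — 34 33 34 34 34 33 34 33 34 33 34 34 34 33 34 34 — and concatenate.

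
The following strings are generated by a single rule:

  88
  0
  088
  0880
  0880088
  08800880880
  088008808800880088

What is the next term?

08800880880088008808800880880

Each term (from the third on) is the previous term followed by the one before it: term 3 = 0·88 = 088.
So term 8 is 088008808800880088·08800880880.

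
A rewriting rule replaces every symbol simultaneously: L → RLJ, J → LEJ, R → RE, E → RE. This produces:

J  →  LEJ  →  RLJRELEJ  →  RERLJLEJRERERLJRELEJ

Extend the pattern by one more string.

RERERERLJLEJRLJRELEJRERERERERERLJLEJRERERLJRELEJ

Applying the rule to each of the 20 symbols of RERLJLEJRERERLJRELEJ gives the pieces RE RE RE RLJ LEJ RLJ RE LEJ RE RE RE RE RE RLJ LEJ RE RE RLJ RE LEJ, which concatenate to the answer.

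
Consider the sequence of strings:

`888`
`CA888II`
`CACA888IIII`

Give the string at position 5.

Each term wraps the previous one in CA on the left and II on the right.
From CACA888IIII, 2 further steps: CACA888IIII → CACACA888IIIIII → (answer).

CACACACA888IIIIIIII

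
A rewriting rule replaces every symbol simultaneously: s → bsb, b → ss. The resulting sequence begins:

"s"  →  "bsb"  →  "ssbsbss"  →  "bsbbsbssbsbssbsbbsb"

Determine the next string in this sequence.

Rewriting the 19 symbols of bsbbsbssbsbssbsbbsb one by one yields ss bsb ss ss bsb ss bsb bsb ss bsb ss bsb bsb ss bsb ss ss bsb ss; concatenated:

ssbsbssssbsbssbsbbsbssbsbssbsbbsbssbsbssssbsbss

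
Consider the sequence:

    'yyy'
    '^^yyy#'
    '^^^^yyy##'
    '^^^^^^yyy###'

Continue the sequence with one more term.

^^^^^^^^yyy####

Each term wraps the previous one in ^^ on the left and # on the right.
One more step from ^^^^^^yyy### gives the answer.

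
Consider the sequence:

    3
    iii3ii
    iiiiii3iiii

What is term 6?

s(k+1) = iii·s(k)·ii, so each term gains iii as a prefix and ii as a suffix.
From iiiiii3iiii, 3 further steps: iiiiii3iiii → iiiiiiiii3iiiiii → iiiiiiiiiiii3iiiiiiii → (answer).

iiiiiiiiiiiiiii3iiiiiiiiii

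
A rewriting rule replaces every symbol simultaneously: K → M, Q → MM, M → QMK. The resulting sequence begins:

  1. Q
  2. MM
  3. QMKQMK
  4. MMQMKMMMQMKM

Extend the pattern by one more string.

QMKQMKMMQMKMQMKQMKQMKMMQMKMQMK

Expanding MMQMKMMMQMKM: M→QMK, M→QMK, Q→MM, M→QMK, K→M, M→QMK, M→QMK, M→QMK, Q→MM, M→QMK, K→M, M→QMK. Concatenated: QMK QMK MM QMK M QMK QMK QMK MM QMK M QMK.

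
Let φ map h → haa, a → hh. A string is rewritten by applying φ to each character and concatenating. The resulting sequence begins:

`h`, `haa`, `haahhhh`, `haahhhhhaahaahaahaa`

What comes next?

haahhhhhaahaahaahaahaahhhhhaahhhhhaahhhhhaahhhh

Replace each of the 19 characters of haahhhhhaahaahaahaa in place — haa hh hh haa haa haa haa haa hh hh haa hh hh haa hh hh haa hh hh — and concatenate.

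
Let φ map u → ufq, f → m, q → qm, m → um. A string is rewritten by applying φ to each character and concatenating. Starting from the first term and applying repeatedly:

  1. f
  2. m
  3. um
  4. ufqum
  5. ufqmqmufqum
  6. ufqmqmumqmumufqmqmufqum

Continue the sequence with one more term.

ufqmqmumqmumufqumqmumufqumufqmqmumqmumufqmqmufqum

Applying the rule to each of the 23 symbols of ufqmqmumqmumufqmqmufqum gives the pieces ufq m qm um qm um ufq um qm um ufq um ufq m qm um qm um ufq m qm ufq um, which concatenate to the answer.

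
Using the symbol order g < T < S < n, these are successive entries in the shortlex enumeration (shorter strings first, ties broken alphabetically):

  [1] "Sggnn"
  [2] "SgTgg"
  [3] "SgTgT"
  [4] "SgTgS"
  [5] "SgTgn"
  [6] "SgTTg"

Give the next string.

The successor of SgTTg increments the rightmost position that isn't already n and resets every position after it to g.

SgTTT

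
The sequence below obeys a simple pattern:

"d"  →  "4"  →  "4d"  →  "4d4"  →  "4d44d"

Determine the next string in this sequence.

Each term (from the third on) is the previous term followed by the one before it: term 3 = 4·d = 4d.
Continuing: 4d44d · 4d4 gives term 6.

4d44d4d4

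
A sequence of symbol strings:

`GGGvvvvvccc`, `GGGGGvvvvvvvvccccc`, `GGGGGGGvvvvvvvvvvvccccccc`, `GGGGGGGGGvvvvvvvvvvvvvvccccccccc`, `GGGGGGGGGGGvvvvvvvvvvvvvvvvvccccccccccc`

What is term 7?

GGGGGGGGGGGGGGGvvvvvvvvvvvvvvvvvvvvvvvccccccccccccccc

Reading off run lengths: G runs 3, 5, 7, 9, 11; v runs 5, 8, 11, 14, 17; c runs 3, 5, 7, 9, 11 — each is linear in n, where the shown terms are n = 2, 3, 4, 5, 6.
Setting n = 8 gives 15, 23, 15 characters in each block.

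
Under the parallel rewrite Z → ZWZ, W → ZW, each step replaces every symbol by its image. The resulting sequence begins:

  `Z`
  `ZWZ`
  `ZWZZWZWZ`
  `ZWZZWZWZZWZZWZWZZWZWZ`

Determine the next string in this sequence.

ZWZZWZWZZWZZWZWZZWZWZZWZZWZWZZWZZWZWZZWZWZZWZZWZWZZWZWZ

φ(ZWZZWZWZZWZZWZWZZWZWZ) expands symbol-by-symbol to ZWZ ZW ZWZ ZWZ ZW ZWZ ZW ZWZ ZWZ ZW ZWZ ZWZ ZW ZWZ ZW ZWZ ZWZ ZW ZWZ ZW ZWZ; joining the 21 pieces gives the next term.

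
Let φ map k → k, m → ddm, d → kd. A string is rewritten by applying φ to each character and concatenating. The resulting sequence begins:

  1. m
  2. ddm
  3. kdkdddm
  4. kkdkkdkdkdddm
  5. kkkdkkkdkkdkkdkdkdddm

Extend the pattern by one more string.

Replace each of the 21 characters of kkkdkkkdkkdkkdkdkdddm in place — k k k kd k k k kd k k kd k k kd k kd k kd kd kd ddm — and concatenate.

kkkkdkkkkdkkkdkkkdkkdkkdkdkdddm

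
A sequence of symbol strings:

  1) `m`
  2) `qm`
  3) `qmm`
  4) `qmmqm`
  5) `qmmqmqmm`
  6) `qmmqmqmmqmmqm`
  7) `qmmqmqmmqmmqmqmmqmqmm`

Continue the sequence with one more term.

Each term (from the third on) is the previous term followed by the one before it: term 3 = qm·m = qmm.
Continuing: qmmqmqmmqmmqmqmmqmqmm · qmmqmqmmqmmqm gives term 8.

qmmqmqmmqmmqmqmmqmqmmqmmqmqmmqmmqm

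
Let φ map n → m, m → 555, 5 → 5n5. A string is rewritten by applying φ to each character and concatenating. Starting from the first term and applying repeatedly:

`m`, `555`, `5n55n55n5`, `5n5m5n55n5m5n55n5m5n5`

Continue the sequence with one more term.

φ(5n5m5n55n5m5n55n5m5n5) expands symbol-by-symbol to 5n5 m 5n5 555 5n5 m 5n5 5n5 m 5n5 555 5n5 m 5n5 5n5 m 5n5 555 5n5 m 5n5; joining the 21 pieces gives the next term.

5n5m5n55555n5m5n55n5m5n55555n5m5n55n5m5n55555n5m5n5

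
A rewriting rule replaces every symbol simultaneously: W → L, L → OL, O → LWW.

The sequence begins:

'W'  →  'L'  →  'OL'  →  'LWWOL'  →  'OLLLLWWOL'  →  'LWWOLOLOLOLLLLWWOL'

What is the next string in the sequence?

OLLLLWWOLLWWOLLWWOLLWWOLOLOLOLLLLWWOL

φ(LWWOLOLOLOLLLLWWOL) expands symbol-by-symbol to OL L L LWW OL LWW OL LWW OL LWW OL OL OL OL L L LWW OL; joining the 18 pieces gives the next term.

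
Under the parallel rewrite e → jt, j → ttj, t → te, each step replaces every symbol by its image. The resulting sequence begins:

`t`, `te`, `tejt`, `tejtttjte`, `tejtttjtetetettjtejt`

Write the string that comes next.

Rewriting the 20 symbols of tejtttjtetetettjtejt one by one yields te jt ttj te te te ttj te jt te jt te jt te te ttj te jt ttj te; concatenated:

tejtttjtetetettjtejttejttejttetettjtejtttjte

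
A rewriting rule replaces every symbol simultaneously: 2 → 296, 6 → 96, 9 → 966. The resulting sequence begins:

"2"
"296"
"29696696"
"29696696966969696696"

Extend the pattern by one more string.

φ(29696696966969696696) expands symbol-by-symbol to 296 966 96 966 96 96 966 96 966 96 96 966 96 966 96 966 96 96 966 96; joining the 20 pieces gives the next term.

2969669696696969669696696969669696696966969696696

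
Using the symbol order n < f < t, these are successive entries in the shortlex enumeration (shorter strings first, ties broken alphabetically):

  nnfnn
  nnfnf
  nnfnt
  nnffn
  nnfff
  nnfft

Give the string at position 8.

Stepping forward 2 times from nnfft: nnfft → nnftn, then the target.

nnftf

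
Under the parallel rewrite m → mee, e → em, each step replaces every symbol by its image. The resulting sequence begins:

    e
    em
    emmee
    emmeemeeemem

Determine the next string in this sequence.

Expanding emmeemeeemem: e→em, m→mee, m→mee, e→em, e→em, m→mee, e→em, e→em, e→em, m→mee, e→em, m→mee. Concatenated: em mee mee em em mee em em em mee em mee.

emmeemeeememmeeemememmeeemmee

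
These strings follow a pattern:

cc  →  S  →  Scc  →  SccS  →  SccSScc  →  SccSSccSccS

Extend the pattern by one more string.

Each term (from the third on) is the previous term followed by the one before it: term 3 = S·cc = Scc.
So term 7 is SccSSccSccS·SccSScc.

SccSSccSccSSccSScc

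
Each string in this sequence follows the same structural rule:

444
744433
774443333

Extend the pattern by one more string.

s(k+1) = 7·s(k)·33, so each term gains 7 as a prefix and 33 as a suffix.
One more step from 774443333 gives the answer.

777444333333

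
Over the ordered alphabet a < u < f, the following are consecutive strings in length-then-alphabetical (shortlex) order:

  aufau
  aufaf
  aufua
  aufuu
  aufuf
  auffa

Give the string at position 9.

afaaa

Advancing 3 positions from auffa through auffa → auffu → aufff reaches term 9.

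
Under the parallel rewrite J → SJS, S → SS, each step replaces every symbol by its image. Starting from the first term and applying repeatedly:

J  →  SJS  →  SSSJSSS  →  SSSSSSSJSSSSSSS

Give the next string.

SSSSSSSSSSSSSSSJSSSSSSSSSSSSSSS

Replace each of the 15 characters of SSSSSSSJSSSSSSS in place — SS SS SS SS SS SS SS SJS SS SS SS SS SS SS SS — and concatenate.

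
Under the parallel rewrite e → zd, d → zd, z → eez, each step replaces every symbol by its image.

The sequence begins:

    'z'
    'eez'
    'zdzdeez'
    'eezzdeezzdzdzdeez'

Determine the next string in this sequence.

φ(eezzdeezzdzdzdeez) expands symbol-by-symbol to zd zd eez eez zd zd zd eez eez zd eez zd eez zd zd zd eez; joining the 17 pieces gives the next term.

zdzdeezeezzdzdzdeezeezzdeezzdeezzdzdzdeez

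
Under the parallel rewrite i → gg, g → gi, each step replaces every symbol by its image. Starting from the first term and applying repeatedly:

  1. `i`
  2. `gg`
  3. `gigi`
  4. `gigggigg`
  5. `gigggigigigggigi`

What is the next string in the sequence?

gigggigigigggigggigggigigigggigg

Applying the rule to each of the 16 symbols of gigggigigigggigi gives the pieces gi gg gi gi gi gg gi gg gi gg gi gi gi gg gi gg, which concatenate to the answer.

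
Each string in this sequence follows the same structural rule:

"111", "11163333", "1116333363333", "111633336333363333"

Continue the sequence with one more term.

11163333633336333363333

The strings grow by a fixed suffix 63333 each time.
One more step from 111633336333363333 gives the answer.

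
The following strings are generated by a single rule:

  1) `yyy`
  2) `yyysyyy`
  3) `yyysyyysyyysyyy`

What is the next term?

s(k+1) = s(k)·s·s(k) — each term doubles the last with 's' between the halves.
One more doubling of yyysyyysyyysyyy gives the answer.

yyysyyysyyysyyysyyysyyysyyysyyy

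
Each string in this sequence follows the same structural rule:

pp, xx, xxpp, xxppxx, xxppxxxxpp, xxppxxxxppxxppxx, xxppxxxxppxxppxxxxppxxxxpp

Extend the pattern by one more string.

Each term (from the third on) is the previous term followed by the one before it: term 3 = xx·pp = xxpp.
The next term joins xxppxxxxppxxppxxxxppxxxxpp and xxppxxxxppxxppxx.

xxppxxxxppxxppxxxxppxxxxppxxppxxxxppxxppxx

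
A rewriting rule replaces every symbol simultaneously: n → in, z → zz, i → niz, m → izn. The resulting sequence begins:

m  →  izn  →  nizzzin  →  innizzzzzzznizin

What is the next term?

Replace each of the 16 characters of innizzzzzzznizin in place — niz in in niz zz zz zz zz zz zz zz in niz zz niz in — and concatenate.

nizininnizzzzzzzzzzzzzzzinnizzznizin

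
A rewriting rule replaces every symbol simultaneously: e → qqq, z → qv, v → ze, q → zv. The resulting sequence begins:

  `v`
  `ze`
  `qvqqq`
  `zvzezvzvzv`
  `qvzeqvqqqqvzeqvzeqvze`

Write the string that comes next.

Replace each of the 21 characters of qvzeqvqqqqvzeqvzeqvze in place — zv ze qv qqq zv ze zv zv zv zv ze qv qqq zv ze qv qqq zv ze qv qqq — and concatenate.

zvzeqvqqqzvzezvzvzvzvzeqvqqqzvzeqvqqqzvzeqvqqq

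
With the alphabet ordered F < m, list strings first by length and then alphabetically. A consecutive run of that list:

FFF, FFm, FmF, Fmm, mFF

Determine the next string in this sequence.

mFm

Treat mFF as a base-2 numeral over the given alphabet and add one, carrying through any trailing m's.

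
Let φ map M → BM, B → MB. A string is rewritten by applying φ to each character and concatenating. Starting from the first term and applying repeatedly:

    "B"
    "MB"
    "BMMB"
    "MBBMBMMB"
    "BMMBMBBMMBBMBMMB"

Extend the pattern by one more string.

Replace each of the 16 characters of BMMBMBBMMBBMBMMB in place — MB BM BM MB BM MB MB BM BM MB MB BM MB BM BM MB — and concatenate.

MBBMBMMBBMMBMBBMBMMBMBBMMBBMBMMB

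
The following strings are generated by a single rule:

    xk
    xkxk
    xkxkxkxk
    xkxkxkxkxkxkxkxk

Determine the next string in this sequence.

s(k+1) = s(k)·s(k) — each term doubles the last.
Doubling xkxkxkxkxkxkxkxk:

xkxkxkxkxkxkxkxkxkxkxkxkxkxkxkxk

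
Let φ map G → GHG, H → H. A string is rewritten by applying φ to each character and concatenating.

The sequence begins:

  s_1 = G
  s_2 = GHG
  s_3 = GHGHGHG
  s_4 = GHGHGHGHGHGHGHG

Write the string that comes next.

Applying the rule to each of the 15 symbols of GHGHGHGHGHGHGHG gives the pieces GHG H GHG H GHG H GHG H GHG H GHG H GHG H GHG, which concatenate to the answer.

GHGHGHGHGHGHGHGHGHGHGHGHGHGHGHG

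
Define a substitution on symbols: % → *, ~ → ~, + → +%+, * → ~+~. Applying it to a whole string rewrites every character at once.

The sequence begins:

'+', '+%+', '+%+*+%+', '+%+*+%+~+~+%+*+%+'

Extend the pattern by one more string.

Rewriting the 17 symbols of +%+*+%+~+~+%+*+%+ one by one yields +%+ * +%+ ~+~ +%+ * +%+ ~ +%+ ~ +%+ * +%+ ~+~ +%+ * +%+; concatenated:

+%+*+%+~+~+%+*+%+~+%+~+%+*+%+~+~+%+*+%+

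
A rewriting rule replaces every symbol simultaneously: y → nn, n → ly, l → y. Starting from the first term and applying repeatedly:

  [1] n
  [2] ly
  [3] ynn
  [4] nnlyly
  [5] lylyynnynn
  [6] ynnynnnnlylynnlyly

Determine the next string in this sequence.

Rewriting the 18 symbols of ynnynnnnlylynnlyly one by one yields nn ly ly nn ly ly ly ly y nn y nn ly ly y nn y nn; concatenated:

nnlylynnlylylylyynnynnlylyynnynn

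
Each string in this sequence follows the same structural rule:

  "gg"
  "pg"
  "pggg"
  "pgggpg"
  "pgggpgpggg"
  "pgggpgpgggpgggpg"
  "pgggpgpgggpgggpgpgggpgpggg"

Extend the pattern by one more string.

pgggpgpgggpgggpgpgggpgpgggpgggpgpgggpgggpg

From term 3 onward, concatenate the last term with the second-to-last: pg·gg = pggg, pggg·pg = pgggpg, …
Continuing: pgggpgpgggpgggpgpgggpgpggg · pgggpgpgggpgggpg gives term 8.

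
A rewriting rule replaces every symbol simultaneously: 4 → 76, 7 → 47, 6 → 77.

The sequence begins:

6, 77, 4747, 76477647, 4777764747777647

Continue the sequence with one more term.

Replace each of the 16 characters of 4777764747777647 in place — 76 47 47 47 47 77 76 47 76 47 47 47 47 77 76 47 — and concatenate.

76474747477776477647474747777647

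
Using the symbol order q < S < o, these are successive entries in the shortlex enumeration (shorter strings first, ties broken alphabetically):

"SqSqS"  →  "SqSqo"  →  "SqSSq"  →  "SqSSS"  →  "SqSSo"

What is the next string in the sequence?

SqSoq

Find the rightmost character of SqSSo below o, bump it to the next letter, and reset everything to its right to q.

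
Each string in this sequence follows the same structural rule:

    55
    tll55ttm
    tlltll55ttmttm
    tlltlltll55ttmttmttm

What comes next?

Every step adds tll to the front and ttm to the end of the previous string.
Applying this once more to tlltlltll55ttmttmttm:

tlltlltlltll55ttmttmttmttm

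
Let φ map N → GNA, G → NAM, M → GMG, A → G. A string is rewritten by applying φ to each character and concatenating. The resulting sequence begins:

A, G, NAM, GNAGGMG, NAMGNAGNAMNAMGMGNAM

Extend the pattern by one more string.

Applying the rule to each of the 19 symbols of NAMGNAGNAMNAMGMGNAM gives the pieces GNA G GMG NAM GNA G NAM GNA G GMG GNA G GMG NAM GMG NAM GNA G GMG, which concatenate to the answer.

GNAGGMGNAMGNAGNAMGNAGGMGGNAGGMGNAMGMGNAMGNAGGMG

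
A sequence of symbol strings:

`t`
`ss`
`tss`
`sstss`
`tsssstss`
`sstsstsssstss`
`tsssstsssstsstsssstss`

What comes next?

This is a Fibonacci-style word recurrence s(k) = s(k−2)·s(k−1): e.g. t·ss = tss.
Continuing: sstsstsssstss · tsssstsssstsstsssstss gives term 8.

sstsstsssstsstsssstsssstsstsssstss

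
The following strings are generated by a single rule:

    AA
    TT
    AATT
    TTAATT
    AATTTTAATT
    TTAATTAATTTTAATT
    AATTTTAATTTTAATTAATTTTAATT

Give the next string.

TTAATTAATTTTAATTAATTTTAATTTTAATTAATTTTAATT

This is a Fibonacci-style word recurrence s(k) = s(k−2)·s(k−1): e.g. AA·TT = AATT.
So term 8 is TTAATTAATTTTAATT·AATTTTAATTTTAATTAATTTTAATT.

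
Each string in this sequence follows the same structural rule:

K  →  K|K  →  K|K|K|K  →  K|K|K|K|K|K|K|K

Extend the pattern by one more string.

s(k+1) = s(k)·|·s(k) — each term doubles the last with '|' between the halves.
One more doubling of K|K|K|K|K|K|K|K gives the answer.

K|K|K|K|K|K|K|K|K|K|K|K|K|K|K|K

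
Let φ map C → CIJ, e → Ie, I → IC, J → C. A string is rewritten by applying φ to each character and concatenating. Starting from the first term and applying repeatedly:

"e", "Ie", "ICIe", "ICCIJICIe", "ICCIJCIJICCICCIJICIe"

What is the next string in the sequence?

Rewriting the 20 symbols of ICCIJCIJICCICCIJICIe one by one yields IC CIJ CIJ IC C CIJ IC C IC CIJ CIJ IC CIJ CIJ IC C IC CIJ IC Ie; concatenated:

ICCIJCIJICCCIJICCICCIJCIJICCIJCIJICCICCIJICIe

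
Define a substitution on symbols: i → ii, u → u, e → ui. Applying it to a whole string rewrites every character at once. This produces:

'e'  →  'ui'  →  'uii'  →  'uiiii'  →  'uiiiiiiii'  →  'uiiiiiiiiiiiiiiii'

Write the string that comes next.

φ(uiiiiiiiiiiiiiiii) expands symbol-by-symbol to u ii ii ii ii ii ii ii ii ii ii ii ii ii ii ii ii; joining the 17 pieces gives the next term.

uiiiiiiiiiiiiiiiiiiiiiiiiiiiiiiii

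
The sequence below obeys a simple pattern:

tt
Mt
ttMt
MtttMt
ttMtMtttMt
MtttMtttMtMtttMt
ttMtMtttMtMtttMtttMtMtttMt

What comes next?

MtttMtttMtMtttMtttMtMtttMtMtttMtttMtMtttMt

From term 3 onward, concatenate the second-to-last term with the last: tt·Mt = ttMt, Mt·ttMt = MtttMt, …
Continuing: MtttMtttMtMtttMt · ttMtMtttMtMtttMtttMtMtttMt gives term 8.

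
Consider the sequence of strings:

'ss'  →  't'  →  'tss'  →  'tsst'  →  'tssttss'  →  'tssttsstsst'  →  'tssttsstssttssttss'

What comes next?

tssttsstssttssttsstssttsstsst

Each term (from the third on) is the previous term followed by the one before it: term 3 = t·ss = tss.
Continuing: tssttsstssttssttss · tssttsstsst gives term 8.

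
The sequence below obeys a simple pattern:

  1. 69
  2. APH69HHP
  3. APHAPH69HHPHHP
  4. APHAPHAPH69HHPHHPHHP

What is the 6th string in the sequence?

APHAPHAPHAPHAPH69HHPHHPHHPHHPHHP

Each term wraps the previous one in APH on the left and HHP on the right.
From APHAPHAPH69HHPHHPHHP, 2 further steps: APHAPHAPH69HHPHHPHHP → APHAPHAPHAPH69HHPHHPHHPHHP → (answer).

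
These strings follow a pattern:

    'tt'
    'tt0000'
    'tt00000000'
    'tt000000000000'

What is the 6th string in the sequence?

Each term is the previous one with 0000 appended.
From tt000000000000, 2 further steps: tt000000000000 → tt0000000000000000 → (answer).

tt00000000000000000000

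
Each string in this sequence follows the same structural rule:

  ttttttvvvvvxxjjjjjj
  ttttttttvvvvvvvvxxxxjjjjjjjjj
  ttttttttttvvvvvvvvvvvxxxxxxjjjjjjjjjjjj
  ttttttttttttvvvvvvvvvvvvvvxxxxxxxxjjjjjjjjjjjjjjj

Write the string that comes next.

ttttttttttttttvvvvvvvvvvvvvvvvvxxxxxxxxxxjjjjjjjjjjjjjjjjjj

Term n consists of 2n+2 t's, followed by 3n-1 v's, followed by 2n-2 x's, followed by 3n j's, where the shown terms are n = 2, 3, 4, 5.
At n = 6 the blocks have lengths 14, 17, 10, 18.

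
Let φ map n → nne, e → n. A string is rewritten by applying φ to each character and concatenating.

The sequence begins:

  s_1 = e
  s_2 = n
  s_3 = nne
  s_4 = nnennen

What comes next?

nnennennnennennne

Rewriting each symbol of nnennen: n→nne, n→nne, e→n, n→nne, n→nne, e→n, n→nne, which concatenates to nne nne n nne nne n nne.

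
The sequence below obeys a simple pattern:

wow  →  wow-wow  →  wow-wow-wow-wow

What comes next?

wow-wow-wow-wow-wow-wow-wow-wow

s(k+1) = s(k)·-·s(k) — each term doubles the last with '-' between the halves.
So the next term is two copies of wow-wow-wow-wow with '-' between the halves.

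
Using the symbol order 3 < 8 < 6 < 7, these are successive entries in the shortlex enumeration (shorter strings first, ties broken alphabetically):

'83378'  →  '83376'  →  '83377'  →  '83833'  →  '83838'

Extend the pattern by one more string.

The successor of 83838 increments the rightmost position that isn't already 7 and resets every position after it to 3.

83836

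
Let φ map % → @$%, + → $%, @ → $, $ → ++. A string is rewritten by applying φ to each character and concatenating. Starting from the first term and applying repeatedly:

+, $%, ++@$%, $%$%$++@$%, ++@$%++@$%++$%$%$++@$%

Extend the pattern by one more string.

Replace each of the 22 characters of ++@$%++@$%++$%$%$++@$% in place — $% $% $ ++ @$% $% $% $ ++ @$% $% $% ++ @$% ++ @$% ++ $% $% $ ++ @$% — and concatenate.

$%$%$++@$%$%$%$++@$%$%$%++@$%++@$%++$%$%$++@$%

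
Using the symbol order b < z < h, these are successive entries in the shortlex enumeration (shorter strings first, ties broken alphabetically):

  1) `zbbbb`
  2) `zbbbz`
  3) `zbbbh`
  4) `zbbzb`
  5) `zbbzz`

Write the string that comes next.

Find the rightmost character of zbbzz below h, bump it to the next letter, and reset everything to its right to b.

zbbzh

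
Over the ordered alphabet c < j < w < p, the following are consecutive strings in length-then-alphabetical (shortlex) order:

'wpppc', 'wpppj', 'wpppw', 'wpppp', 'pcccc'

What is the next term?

pcccj

The successor of pcccc increments the rightmost position that isn't already p and resets every position after it to c.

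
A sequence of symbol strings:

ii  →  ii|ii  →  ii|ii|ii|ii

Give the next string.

ii|ii|ii|ii|ii|ii|ii|ii

s(k+1) = s(k)·|·s(k) — each term doubles the last with '|' between the halves.
So the next term is two copies of ii|ii|ii|ii with '|' between the halves.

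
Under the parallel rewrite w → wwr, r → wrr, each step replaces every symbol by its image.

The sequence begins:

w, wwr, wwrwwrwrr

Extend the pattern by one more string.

wwrwwrwrrwwrwwrwrrwwrwrrwrr

Expanding wwrwwrwrr: w→wwr, w→wwr, r→wrr, w→wwr, w→wwr, r→wrr, w→wwr, r→wrr, r→wrr. Concatenated: wwr wwr wrr wwr wwr wrr wwr wrr wrr.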